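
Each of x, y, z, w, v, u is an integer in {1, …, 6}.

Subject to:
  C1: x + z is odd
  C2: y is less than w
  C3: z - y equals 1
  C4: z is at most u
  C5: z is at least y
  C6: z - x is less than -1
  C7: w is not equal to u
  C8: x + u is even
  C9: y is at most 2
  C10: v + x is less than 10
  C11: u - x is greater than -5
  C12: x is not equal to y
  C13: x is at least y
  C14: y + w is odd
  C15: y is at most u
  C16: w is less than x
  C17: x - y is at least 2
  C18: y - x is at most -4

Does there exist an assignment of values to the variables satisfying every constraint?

Try x = 6, y = 2, z = 3, w = 5, v = 3, u = 4.
Check constraint 3: z - y = 1; constraint 6: z - x = -3. The remaining constraints are straightforward to verify.

Satisfiable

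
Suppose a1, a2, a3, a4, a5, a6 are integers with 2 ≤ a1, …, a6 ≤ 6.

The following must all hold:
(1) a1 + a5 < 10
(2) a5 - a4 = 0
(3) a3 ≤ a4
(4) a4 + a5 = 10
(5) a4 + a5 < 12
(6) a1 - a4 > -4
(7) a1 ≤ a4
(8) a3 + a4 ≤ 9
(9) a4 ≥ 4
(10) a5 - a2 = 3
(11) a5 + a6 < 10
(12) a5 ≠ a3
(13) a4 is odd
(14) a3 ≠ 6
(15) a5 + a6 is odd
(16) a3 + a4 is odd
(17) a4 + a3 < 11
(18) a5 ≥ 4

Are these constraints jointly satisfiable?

Satisfiable

Try a1 = 2, a2 = 2, a3 = 4, a4 = 5, a5 = 5, a6 = 2.
Check constraint 1: a1 + a5 = 7; constraint 2: a5 - a4 = 0. The remaining constraints are straightforward to verify.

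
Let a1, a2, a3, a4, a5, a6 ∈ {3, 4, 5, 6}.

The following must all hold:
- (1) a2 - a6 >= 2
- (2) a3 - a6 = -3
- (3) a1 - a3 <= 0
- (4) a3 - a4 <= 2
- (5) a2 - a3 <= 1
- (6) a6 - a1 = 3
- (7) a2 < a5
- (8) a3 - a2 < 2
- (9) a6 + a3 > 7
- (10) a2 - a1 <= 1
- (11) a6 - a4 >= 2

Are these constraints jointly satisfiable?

Unsatisfiable

Constraints 1, 3, 4, 10, and 11 give a3 − a1 ≥ 0, a1 − a2 ≥ -1, a2 − a6 ≥ 2, a6 − a4 ≥ 2, a4 − a3 ≥ -2.
Adding all 5 inequalities: the left sides telescope to 0, and the right sides sum to 0 + (-1) + 2 + 2 + (-2) = 1. So 0 ≥ 1, which is false.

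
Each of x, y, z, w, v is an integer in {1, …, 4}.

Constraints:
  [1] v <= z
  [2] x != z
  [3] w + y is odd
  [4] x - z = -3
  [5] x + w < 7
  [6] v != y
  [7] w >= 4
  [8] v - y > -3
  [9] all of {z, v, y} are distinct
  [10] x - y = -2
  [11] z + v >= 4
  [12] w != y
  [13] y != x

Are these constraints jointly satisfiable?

Try x = 1, y = 3, z = 4, w = 4, v = 1.
Check constraint 4: x - z = -3; constraint 5: x + w = 5; constraint 8: v - y = -2. The remaining constraints are straightforward to verify.

Satisfiable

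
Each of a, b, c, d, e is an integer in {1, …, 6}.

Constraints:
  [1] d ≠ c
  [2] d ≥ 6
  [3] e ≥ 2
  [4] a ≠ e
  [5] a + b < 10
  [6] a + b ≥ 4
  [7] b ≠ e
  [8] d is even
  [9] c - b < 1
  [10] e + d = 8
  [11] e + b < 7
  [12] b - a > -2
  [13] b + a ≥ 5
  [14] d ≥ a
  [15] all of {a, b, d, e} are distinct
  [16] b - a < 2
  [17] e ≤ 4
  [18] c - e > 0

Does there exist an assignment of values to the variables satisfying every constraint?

Take a = 4, b = 3, c = 3, d = 6, e = 2. Then constraint 5: a + b = 7; constraint 6: a + b = 7; constraint 9: c - b = 0, and every other listed constraint is also met.

Satisfiable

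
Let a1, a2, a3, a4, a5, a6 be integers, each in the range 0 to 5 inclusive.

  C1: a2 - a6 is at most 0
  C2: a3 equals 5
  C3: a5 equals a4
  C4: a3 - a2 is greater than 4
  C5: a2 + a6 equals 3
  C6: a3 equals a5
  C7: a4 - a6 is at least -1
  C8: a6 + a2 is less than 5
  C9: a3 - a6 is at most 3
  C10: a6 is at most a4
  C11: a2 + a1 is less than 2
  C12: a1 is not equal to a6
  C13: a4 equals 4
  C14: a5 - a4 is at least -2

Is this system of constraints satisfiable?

Constraint 2 fixes a3 = 5 and constraint 13 fixes a4 = 4. Constraints 3 and 6 give a3 = a5 = a4, so a3 = a4. But 5 ≠ 4 — contradiction.

Unsatisfiable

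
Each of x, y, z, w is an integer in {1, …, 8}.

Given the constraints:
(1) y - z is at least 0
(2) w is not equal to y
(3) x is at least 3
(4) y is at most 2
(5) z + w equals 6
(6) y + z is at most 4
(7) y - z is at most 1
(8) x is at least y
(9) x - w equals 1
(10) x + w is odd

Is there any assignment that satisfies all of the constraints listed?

One satisfying assignment is x = 6, y = 1, z = 1, w = 5.
For the less obvious constraints — constraint 1: y - z = 0; constraint 5: z + w = 6 — and the others hold by inspection.

Satisfiable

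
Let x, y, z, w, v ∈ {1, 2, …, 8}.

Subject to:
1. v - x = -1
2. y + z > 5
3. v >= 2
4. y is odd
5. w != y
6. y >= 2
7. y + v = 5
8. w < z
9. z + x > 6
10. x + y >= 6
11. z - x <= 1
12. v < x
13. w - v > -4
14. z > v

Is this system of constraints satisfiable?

Satisfiable

Take x = 3, y = 3, z = 4, w = 1, v = 2. Then constraint 1: v - x = -1; constraint 2: y + z = 7, and every other listed constraint is also met.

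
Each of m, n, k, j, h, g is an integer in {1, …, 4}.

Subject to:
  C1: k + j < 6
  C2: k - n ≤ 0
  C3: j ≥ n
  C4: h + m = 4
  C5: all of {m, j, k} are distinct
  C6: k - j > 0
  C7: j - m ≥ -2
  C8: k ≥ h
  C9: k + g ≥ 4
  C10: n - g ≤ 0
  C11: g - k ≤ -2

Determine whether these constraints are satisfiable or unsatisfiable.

Unsatisfiable

Constraints 2, 10, and 11 give n − k ≥ 0, k − g ≥ 2, g − n ≥ 0.
Adding all 3 inequalities: the left sides telescope to 0, and the right sides sum to 0 + 2 + 0 = 2. So 0 ≥ 2, which is false.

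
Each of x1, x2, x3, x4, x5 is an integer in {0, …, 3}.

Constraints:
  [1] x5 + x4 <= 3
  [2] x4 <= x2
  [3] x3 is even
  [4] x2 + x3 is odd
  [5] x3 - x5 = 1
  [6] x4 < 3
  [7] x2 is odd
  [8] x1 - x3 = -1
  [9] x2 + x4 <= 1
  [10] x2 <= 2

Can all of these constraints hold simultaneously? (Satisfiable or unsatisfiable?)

Satisfiable

Take x1 = 1, x2 = 1, x3 = 2, x4 = 0, x5 = 1. Then constraint 1: x5 + x4 = 1; constraint 5: x3 - x5 = 1, and every other listed constraint is also met.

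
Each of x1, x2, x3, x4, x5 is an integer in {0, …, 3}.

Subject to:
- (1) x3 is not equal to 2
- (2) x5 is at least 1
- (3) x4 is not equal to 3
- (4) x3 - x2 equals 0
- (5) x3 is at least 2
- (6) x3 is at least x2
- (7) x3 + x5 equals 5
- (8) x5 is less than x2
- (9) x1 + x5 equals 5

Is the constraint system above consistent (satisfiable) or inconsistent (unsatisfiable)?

Setting (x1, x2, x3, x4, x5) = (3, 3, 3, 2, 2) satisfies everything: constraint 4: x3 - x2 = 0; constraint 7: x3 + x5 = 5, and the others follow.

Satisfiable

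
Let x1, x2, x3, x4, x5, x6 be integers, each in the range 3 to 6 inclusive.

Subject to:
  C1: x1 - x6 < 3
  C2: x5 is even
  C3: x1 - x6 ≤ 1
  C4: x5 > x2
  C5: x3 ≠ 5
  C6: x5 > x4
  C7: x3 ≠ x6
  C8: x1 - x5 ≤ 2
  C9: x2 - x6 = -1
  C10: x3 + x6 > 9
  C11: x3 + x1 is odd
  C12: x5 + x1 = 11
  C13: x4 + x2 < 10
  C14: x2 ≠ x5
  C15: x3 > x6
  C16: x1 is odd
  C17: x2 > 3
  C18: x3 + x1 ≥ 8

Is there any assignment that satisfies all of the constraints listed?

Satisfiable

The assignment x1 = 5, x2 = 4, x3 = 6, x4 = 5, x5 = 6, x6 = 5 works:
  constraint 1 holds since x1 - x6 = 0.
  constraint 3 holds since x1 - x6 = 0.
  constraint 8 holds since x1 - x5 = -1.
The rest check out directly.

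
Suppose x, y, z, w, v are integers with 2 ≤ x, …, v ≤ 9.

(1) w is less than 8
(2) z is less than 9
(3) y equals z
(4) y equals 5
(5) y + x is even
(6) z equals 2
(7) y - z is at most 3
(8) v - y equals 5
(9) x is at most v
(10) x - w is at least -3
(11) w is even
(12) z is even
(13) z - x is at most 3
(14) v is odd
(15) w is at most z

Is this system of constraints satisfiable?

Unsatisfiable

Constraint 4 fixes y = 5 and constraint 6 fixes z = 2, but constraint 3 requires y = z. Since 5 ≠ 2, contradiction.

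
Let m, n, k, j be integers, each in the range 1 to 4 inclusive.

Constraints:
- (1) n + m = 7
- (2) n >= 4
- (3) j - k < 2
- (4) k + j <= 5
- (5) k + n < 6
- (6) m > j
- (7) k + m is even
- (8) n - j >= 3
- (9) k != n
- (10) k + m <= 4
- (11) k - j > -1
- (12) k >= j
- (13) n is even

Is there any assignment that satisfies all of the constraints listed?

Try m = 3, n = 4, k = 1, j = 1.
Check constraint 1: n + m = 7; constraint 3: j - k = 0. The remaining constraints are straightforward to verify.

Satisfiable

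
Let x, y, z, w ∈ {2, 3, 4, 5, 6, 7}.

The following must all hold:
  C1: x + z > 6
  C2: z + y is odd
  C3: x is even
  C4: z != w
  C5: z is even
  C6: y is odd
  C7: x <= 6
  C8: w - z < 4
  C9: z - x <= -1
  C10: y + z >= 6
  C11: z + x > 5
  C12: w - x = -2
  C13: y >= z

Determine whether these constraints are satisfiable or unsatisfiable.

Satisfiable

Setting (x, y, z, w) = (6, 5, 2, 4) satisfies everything: constraint 1: x + z = 8; constraint 8: w - z = 2, and the others follow.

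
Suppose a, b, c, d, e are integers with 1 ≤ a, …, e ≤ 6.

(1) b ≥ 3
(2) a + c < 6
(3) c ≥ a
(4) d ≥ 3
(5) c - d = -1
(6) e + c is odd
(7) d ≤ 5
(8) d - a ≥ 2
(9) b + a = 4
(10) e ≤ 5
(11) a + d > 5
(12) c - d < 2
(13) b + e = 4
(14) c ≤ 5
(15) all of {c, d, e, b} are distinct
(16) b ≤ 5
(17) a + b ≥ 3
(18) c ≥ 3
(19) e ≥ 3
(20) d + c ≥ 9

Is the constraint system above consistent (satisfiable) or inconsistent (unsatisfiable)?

Constraints 1, 4, 7, 10, 14, 16, 18, and 19 confine each of c, d, e, b to the 3 values {3, …, 5}.
Constraint 15 requires all 4 of them to be distinct, but only 3 values are available — impossible by the pigeonhole principle.

Unsatisfiable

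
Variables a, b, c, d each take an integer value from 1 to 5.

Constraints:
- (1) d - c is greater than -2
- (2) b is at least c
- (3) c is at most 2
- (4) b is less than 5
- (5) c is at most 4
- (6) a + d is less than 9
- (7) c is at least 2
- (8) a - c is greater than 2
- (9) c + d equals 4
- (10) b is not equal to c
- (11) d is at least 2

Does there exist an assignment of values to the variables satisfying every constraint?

One satisfying assignment is a = 5, b = 3, c = 2, d = 2.
For the less obvious constraints — constraint 1: d - c = 0; constraint 6: a + d = 7; constraint 8: a - c = 3 — and the others hold by inspection.

Satisfiable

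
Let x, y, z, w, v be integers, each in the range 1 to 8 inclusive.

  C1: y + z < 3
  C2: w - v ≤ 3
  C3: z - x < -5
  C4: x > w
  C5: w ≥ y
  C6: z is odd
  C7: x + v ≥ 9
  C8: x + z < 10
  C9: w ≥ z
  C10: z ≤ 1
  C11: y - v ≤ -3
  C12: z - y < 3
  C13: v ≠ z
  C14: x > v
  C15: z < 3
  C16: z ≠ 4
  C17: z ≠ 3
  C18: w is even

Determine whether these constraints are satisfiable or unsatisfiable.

The assignment x = 8, y = 1, z = 1, w = 6, v = 4 works:
  constraint 1 holds since y + z = 2.
  constraint 2 holds since w - v = 2.
  constraint 3 holds since z - x = -7.
The rest check out directly.

Satisfiable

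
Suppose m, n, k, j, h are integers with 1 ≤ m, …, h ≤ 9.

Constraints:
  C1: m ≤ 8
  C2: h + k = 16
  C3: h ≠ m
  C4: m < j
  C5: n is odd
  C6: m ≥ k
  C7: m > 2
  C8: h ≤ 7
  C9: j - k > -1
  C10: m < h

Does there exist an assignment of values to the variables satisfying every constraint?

From constraint 8: h ≤ 7. From constraints 1 and 6: k ≤ m ≤ 8. Hence h + k ≤ 15. But constraint 2 requires h + k = 16, and 16 > 15. Contradiction.

Unsatisfiable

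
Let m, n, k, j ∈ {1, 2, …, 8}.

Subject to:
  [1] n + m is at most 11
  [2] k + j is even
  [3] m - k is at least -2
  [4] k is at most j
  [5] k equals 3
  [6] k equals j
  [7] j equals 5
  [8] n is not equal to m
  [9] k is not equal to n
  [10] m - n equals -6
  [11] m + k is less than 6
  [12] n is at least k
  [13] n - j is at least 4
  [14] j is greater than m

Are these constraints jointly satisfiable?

Constraint 5 fixes k = 3 and constraint 7 fixes j = 5, but constraint 6 requires k = j. Since 3 ≠ 5, contradiction.

Unsatisfiable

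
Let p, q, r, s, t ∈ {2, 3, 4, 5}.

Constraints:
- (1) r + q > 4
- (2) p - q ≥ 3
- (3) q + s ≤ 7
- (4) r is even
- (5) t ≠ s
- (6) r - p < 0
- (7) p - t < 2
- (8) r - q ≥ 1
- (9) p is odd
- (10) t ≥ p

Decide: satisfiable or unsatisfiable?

Try p = 5, q = 2, r = 4, s = 2, t = 5.
Check constraint 1: r + q = 6; constraint 2: p - q = 3; constraint 3: q + s = 4. The remaining constraints are straightforward to verify.

Satisfiable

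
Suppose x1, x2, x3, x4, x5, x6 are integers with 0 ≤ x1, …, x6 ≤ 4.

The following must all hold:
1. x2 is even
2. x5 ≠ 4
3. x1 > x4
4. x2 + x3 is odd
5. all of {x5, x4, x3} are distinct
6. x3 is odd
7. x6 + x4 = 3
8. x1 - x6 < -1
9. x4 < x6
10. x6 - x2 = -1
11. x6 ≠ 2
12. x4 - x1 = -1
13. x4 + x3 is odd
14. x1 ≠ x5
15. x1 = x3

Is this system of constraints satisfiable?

Satisfiable

The assignment x1 = 1, x2 = 4, x3 = 1, x4 = 0, x5 = 2, x6 = 3 works:
  constraint 7 holds since x6 + x4 = 3.
  constraint 8 holds since x1 - x6 = -2.
  constraint 10 holds since x6 - x2 = -1.
The rest check out directly.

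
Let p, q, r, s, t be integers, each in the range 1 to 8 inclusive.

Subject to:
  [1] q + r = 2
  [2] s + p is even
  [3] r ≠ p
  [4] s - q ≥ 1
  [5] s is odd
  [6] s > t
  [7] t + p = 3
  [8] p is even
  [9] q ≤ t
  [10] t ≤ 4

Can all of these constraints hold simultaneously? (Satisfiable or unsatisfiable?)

Unsatisfiable

Constraint 5 makes s odd and constraint 8 makes p even, so s + p must be odd. Constraint 2 says s + p is even — contradiction.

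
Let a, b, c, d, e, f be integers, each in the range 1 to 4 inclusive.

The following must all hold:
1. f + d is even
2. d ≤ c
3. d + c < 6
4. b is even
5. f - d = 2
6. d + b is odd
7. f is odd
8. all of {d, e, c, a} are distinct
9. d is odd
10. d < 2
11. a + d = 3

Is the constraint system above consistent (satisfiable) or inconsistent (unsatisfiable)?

Satisfiable

Take a = 2, b = 4, c = 4, d = 1, e = 3, f = 3. Then constraint 3: d + c = 5; constraint 5: f - d = 2, and every other listed constraint is also met.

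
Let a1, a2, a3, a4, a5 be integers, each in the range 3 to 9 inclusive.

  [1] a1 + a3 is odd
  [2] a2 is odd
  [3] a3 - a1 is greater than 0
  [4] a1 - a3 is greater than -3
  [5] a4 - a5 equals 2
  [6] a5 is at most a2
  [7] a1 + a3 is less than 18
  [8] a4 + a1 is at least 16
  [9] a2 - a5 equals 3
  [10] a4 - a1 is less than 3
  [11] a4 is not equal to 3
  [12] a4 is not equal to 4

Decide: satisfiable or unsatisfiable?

Take a1 = 8, a2 = 9, a3 = 9, a4 = 8, a5 = 6. Then constraint 3: a3 - a1 = 1; constraint 4: a1 - a3 = -1; constraint 5: a4 - a5 = 2, and every other listed constraint is also met.

Satisfiable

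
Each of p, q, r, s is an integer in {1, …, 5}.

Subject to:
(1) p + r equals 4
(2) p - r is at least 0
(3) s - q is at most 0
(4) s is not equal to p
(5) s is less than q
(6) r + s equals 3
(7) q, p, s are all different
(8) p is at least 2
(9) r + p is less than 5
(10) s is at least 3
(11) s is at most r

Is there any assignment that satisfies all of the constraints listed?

From constraint 8: p ≥ 2. From constraints 10 and 11: r ≥ s ≥ 3. Hence p + r ≥ 5. But constraint 1 requires p + r = 4, and 4 < 5. Contradiction.

Unsatisfiable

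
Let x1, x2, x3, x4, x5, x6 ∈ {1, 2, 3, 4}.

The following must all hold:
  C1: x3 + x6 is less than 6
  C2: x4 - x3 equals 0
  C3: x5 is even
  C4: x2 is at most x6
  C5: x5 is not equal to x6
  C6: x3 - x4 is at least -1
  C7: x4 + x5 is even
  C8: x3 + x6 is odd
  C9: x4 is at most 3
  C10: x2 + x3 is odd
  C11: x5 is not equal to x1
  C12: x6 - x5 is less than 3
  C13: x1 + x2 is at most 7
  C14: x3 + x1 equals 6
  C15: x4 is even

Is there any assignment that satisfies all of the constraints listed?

One satisfying assignment is x1 = 4, x2 = 1, x3 = 2, x4 = 2, x5 = 2, x6 = 3.
For the less obvious constraints — constraint 1: x3 + x6 = 5; constraint 2: x4 - x3 = 0; constraint 6: x3 - x4 = 0 — and the others hold by inspection.

Satisfiable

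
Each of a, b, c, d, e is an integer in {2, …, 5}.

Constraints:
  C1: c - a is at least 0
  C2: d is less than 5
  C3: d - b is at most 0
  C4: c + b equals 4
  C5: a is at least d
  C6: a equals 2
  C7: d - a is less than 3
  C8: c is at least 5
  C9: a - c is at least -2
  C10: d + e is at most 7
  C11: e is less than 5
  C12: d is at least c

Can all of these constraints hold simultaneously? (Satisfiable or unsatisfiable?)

From constraints 8 and 12: d ≥ c and c ≥ 5, so d ≥ 5. From constraint 2: d ≤ 4. But 4 < 5, so no value of d works.

Unsatisfiable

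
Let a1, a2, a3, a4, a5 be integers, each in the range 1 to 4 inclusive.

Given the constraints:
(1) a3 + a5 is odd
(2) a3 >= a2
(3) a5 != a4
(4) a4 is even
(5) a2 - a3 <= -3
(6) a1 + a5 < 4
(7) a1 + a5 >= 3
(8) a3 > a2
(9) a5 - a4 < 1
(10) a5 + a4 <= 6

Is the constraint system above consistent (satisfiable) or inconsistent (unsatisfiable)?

Satisfiable

The assignment a1 = 2, a2 = 1, a3 = 4, a4 = 2, a5 = 1 works:
  constraint 5 holds since a2 - a3 = -3.
  constraint 6 holds since a1 + a5 = 3.
The rest check out directly.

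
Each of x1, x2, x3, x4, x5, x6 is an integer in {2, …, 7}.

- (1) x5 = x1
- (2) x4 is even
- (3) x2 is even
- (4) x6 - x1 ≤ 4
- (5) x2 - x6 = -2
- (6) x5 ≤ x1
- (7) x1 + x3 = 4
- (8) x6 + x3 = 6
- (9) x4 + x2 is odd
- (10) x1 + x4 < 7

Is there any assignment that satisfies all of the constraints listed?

Unsatisfiable

Constraint 2 makes x4 even and constraint 3 makes x2 even, so x4 + x2 must be even. Constraint 9 says x4 + x2 is odd — contradiction.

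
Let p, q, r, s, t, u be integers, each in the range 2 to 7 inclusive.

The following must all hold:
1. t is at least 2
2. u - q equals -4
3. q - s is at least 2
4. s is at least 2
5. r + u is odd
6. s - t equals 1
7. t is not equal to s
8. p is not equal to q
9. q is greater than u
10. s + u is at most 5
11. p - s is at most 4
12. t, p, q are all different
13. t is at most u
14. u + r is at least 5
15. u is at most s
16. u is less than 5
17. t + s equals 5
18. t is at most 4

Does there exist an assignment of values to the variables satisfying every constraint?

Satisfiable

Try p = 5, q = 6, r = 5, s = 3, t = 2, u = 2.
Check constraint 2: u - q = -4; constraint 3: q - s = 3; constraint 6: s - t = 1. The remaining constraints are straightforward to verify.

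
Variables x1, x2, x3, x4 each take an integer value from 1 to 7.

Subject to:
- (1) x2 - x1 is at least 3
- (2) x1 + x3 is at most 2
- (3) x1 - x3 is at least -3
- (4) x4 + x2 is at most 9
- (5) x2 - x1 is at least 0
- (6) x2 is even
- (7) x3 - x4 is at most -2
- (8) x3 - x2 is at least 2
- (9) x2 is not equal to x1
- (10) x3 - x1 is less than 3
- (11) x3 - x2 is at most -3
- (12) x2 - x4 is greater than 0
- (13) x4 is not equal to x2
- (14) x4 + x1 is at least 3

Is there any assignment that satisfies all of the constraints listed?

Constraints 1, 3, and 8 give x2 − x1 ≥ 3, x1 − x3 ≥ -3, x3 − x2 ≥ 2.
Adding all 3 inequalities: the left sides telescope to 0, and the right sides sum to 3 + (-3) + 2 = 2. So 0 ≥ 2, which is false.

Unsatisfiable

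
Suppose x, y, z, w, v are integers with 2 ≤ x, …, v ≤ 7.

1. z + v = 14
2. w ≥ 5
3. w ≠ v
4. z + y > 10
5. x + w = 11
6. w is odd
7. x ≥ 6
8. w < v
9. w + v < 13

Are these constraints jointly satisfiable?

Take x = 6, y = 4, z = 7, w = 5, v = 7. Then constraint 1: z + v = 14; constraint 4: z + y = 11; constraint 5: x + w = 11, and every other listed constraint is also met.

Satisfiable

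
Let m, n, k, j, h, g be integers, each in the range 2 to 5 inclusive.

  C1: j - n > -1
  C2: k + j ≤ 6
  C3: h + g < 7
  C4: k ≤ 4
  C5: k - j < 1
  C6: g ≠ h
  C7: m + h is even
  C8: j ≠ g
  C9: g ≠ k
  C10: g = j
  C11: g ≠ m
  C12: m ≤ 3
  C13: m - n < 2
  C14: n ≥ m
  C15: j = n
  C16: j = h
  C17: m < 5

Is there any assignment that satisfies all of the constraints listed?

From constraints 10 and 16, g = j = h, so g = h. But constraint 6 says g ≠ h. Contradiction.

Unsatisfiable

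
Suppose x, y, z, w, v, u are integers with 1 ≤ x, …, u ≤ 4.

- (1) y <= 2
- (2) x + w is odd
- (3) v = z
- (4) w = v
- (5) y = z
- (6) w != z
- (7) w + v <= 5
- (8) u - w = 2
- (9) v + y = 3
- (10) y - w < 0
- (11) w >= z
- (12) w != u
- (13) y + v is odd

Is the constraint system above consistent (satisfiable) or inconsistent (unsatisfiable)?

Unsatisfiable

From constraints 3 and 4, w = v = z, so w = z. But constraint 6 says w ≠ z. Contradiction.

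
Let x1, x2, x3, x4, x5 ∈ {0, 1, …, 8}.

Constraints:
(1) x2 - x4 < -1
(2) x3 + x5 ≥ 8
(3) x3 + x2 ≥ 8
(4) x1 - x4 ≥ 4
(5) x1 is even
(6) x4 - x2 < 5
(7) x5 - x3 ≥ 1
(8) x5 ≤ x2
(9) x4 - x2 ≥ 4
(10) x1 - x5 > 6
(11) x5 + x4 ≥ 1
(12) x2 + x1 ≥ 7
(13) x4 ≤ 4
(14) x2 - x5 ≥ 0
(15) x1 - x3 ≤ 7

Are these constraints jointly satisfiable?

Unsatisfiable

Constraints 4, 7, 9, 14, and 15 give x4 − x2 ≥ 4, x2 − x5 ≥ 0, x5 − x3 ≥ 1, x3 − x1 ≥ -7, x1 − x4 ≥ 4.
Adding all 5 inequalities: the left sides telescope to 0, and the right sides sum to 4 + 0 + 1 + (-7) + 4 = 2. So 0 ≥ 2, which is false.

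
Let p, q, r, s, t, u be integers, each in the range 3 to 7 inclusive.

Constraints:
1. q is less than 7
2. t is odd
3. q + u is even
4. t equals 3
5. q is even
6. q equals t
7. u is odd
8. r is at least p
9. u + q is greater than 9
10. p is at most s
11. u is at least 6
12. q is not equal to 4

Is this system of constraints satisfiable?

Constraint 5 makes q even and constraint 7 makes u odd, so q + u must be odd. Constraint 3 says q + u is even — contradiction.

Unsatisfiable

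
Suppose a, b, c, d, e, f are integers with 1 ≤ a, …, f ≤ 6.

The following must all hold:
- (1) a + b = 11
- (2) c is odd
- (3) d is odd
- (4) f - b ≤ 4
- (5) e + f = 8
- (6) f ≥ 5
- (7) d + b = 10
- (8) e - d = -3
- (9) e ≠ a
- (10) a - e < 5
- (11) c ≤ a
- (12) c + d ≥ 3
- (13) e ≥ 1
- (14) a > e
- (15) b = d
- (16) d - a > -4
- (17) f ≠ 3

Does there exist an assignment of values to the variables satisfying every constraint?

The assignment a = 6, b = 5, c = 1, d = 5, e = 2, f = 6 works:
  constraint 1 holds since a + b = 11.
  constraint 4 holds since f - b = 1.
The rest check out directly.

Satisfiable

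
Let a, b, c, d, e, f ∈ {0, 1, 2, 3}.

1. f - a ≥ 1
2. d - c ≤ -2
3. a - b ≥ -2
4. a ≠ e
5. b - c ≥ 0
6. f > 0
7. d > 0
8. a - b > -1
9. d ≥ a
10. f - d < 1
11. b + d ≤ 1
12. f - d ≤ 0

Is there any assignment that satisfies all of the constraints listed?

Unsatisfiable

Constraints 1, 2, 3, 5, and 12 give c − d ≥ 2, d − f ≥ 0, f − a ≥ 1, a − b ≥ -2, b − c ≥ 0.
Adding all 5 inequalities: the left sides telescope to 0, and the right sides sum to 2 + 0 + 1 + (-2) + 0 = 1. So 0 ≥ 1, which is false.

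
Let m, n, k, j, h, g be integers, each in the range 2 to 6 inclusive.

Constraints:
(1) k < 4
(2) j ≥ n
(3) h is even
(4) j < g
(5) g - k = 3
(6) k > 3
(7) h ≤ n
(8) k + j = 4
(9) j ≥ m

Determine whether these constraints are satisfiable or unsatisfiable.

Unsatisfiable

From constraint 6: k ≥ 4. From constraint 1: k ≤ 3. But 3 < 4, so no value of k works.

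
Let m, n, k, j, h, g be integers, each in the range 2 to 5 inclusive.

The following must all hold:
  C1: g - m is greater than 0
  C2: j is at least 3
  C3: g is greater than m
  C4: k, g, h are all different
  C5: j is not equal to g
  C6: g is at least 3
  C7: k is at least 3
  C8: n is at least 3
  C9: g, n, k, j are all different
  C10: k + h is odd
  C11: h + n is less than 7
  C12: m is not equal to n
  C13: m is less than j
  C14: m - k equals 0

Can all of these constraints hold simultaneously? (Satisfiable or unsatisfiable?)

Constraints 2, 6, 7, and 8 confine each of g, n, k, j to the 3 values {3, …, 5} (the domain already gives each ≤ 5).
Constraint 9 requires all 4 of them to be distinct, but only 3 values are available — impossible by the pigeonhole principle.

Unsatisfiable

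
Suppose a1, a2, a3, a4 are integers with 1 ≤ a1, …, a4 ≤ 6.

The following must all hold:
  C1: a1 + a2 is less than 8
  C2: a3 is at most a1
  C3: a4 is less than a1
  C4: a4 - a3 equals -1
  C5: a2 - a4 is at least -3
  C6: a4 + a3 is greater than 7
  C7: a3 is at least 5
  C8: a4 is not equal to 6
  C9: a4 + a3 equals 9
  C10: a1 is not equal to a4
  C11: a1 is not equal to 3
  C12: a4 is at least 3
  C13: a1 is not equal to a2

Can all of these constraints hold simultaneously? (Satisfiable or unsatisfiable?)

Satisfiable

The assignment a1 = 5, a2 = 1, a3 = 5, a4 = 4 works:
  constraint 1 holds since a1 + a2 = 6.
  constraint 4 holds since a4 - a3 = -1.
  constraint 5 holds since a2 - a4 = -3.
The rest check out directly.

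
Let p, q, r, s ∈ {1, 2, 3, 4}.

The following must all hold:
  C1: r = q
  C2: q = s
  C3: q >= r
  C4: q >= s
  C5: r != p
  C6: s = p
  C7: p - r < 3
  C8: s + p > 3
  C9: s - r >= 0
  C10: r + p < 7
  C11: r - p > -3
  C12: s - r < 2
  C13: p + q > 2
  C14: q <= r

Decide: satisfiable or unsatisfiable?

Unsatisfiable

From constraints 1, 2, and 6, r = q = s = p, so r = p. But constraint 5 says r ≠ p. Contradiction.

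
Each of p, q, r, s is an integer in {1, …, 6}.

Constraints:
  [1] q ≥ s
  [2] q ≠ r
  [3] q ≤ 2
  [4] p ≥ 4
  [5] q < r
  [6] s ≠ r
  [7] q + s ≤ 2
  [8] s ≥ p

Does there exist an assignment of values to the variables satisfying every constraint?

From constraints 4 and 8: s ≥ p and p ≥ 4, so s ≥ 4. From constraints 1 and 3: s ≤ q and q ≤ 2, so s ≤ 2. But 2 < 4, so no value of s works.

Unsatisfiable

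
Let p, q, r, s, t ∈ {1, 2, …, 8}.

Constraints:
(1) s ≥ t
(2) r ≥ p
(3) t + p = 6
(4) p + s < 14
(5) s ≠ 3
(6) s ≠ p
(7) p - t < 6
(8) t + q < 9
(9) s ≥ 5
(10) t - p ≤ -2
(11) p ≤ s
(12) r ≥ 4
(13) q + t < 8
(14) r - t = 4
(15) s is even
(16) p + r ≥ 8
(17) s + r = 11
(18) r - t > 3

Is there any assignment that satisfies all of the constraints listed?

Try p = 5, q = 5, r = 5, s = 6, t = 1.
Check constraint 3: t + p = 6; constraint 4: p + s = 11. The remaining constraints are straightforward to verify.

Satisfiable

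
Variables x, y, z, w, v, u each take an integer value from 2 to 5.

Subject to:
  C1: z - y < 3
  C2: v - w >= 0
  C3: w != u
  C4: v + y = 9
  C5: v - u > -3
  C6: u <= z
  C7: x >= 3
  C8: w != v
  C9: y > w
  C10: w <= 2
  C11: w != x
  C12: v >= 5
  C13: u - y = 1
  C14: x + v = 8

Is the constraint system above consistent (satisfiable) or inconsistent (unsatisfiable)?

Satisfiable

Take x = 3, y = 4, z = 5, w = 2, v = 5, u = 5. Then constraint 1: z - y = 1; constraint 2: v - w = 3; constraint 4: v + y = 9, and every other listed constraint is also met.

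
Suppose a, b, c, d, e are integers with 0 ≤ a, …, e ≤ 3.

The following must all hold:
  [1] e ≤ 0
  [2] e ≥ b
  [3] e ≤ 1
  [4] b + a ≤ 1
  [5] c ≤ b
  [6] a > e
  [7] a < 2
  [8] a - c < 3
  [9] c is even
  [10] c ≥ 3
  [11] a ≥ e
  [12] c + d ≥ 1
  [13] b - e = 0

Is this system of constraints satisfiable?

Unsatisfiable

From constraints 5 and 10: b ≥ c and c ≥ 3, so b ≥ 3. From constraints 1 and 2: b ≤ e and e ≤ 0, so b ≤ 0. But 0 < 3, so no value of b works.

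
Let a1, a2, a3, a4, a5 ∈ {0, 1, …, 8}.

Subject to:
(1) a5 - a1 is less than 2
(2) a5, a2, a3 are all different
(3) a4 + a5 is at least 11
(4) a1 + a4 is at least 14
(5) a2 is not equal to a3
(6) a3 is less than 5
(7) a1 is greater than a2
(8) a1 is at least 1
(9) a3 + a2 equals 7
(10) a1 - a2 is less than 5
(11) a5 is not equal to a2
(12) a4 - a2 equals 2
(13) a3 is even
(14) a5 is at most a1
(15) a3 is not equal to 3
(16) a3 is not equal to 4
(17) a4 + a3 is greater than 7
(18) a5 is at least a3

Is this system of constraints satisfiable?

Take a1 = 7, a2 = 5, a3 = 2, a4 = 7, a5 = 7. Then constraint 1: a5 - a1 = 0; constraint 3: a4 + a5 = 14, and every other listed constraint is also met.

Satisfiable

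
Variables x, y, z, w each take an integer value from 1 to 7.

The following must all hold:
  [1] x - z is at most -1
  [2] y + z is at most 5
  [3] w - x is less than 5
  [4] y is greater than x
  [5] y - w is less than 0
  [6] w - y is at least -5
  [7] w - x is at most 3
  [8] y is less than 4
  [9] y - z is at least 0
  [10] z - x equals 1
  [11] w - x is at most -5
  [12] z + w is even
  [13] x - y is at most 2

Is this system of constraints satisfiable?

Unsatisfiable

Constraints 1, 6, 9, and 11 give z − x ≥ 1, x − w ≥ 5, w − y ≥ -5, y − z ≥ 0.
Adding all 4 inequalities: the left sides telescope to 0, and the right sides sum to 1 + 5 + (-5) + 0 = 1. So 0 ≥ 1, which is false.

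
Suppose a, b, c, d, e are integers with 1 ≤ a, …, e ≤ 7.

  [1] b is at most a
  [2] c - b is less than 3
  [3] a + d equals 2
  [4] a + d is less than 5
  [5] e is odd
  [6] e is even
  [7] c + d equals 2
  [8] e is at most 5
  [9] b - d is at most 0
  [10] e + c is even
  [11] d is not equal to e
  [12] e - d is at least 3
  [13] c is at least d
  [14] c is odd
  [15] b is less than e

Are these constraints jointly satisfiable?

Constraint 6 makes e even and constraint 14 makes c odd, so e + c must be odd. Constraint 10 says e + c is even — contradiction.

Unsatisfiable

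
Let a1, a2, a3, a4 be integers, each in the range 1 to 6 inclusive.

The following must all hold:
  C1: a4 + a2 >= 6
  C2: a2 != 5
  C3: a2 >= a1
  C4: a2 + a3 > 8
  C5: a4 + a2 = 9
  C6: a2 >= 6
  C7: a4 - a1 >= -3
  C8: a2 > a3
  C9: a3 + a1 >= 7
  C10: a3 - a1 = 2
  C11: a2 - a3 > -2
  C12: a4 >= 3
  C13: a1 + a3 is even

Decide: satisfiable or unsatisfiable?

Satisfiable

The assignment a1 = 3, a2 = 6, a3 = 5, a4 = 3 works:
  constraint 1 holds since a4 + a2 = 9.
  constraint 4 holds since a2 + a3 = 11.
The rest check out directly.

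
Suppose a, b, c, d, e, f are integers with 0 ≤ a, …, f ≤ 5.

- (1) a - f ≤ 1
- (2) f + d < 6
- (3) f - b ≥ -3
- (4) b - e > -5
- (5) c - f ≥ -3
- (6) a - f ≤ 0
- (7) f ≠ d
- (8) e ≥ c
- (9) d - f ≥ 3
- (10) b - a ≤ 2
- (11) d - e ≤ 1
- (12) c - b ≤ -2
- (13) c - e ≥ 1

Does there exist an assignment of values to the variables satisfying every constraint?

Constraints 1, 9, 10, 11, 12, and 13 give c − e ≥ 1, e − d ≥ -1, d − f ≥ 3, f − a ≥ -1, a − b ≥ -2, b − c ≥ 2.
Adding all 6 inequalities: the left sides telescope to 0, and the right sides sum to 1 + (-1) + 3 + (-1) + (-2) + 2 = 2. So 0 ≥ 2, which is false.

Unsatisfiable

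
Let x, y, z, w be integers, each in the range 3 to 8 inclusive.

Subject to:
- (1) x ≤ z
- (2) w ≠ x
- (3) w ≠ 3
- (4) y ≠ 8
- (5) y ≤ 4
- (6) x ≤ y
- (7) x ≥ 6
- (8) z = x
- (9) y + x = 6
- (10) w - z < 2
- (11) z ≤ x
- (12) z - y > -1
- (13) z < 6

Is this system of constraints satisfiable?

Unsatisfiable

From constraint 7: x ≥ 6. From constraints 5 and 6: x ≤ y and y ≤ 4, so x ≤ 4. But 4 < 6, so no value of x works.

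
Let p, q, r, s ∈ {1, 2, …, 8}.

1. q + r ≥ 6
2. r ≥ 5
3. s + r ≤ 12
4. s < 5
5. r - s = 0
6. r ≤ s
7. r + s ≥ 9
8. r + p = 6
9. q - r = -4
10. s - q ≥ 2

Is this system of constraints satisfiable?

Unsatisfiable

From constraints 2 and 6: s ≥ r and r ≥ 5, so s ≥ 5. From constraint 4: s ≤ 4. But 4 < 5, so no value of s works.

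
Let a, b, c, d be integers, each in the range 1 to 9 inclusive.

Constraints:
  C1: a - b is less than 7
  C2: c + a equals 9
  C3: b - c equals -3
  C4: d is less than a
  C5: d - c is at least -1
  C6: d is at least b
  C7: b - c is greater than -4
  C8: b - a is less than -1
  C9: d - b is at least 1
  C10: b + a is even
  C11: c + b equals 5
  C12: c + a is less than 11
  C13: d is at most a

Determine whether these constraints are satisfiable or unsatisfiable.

Satisfiable

Take a = 5, b = 1, c = 4, d = 4. Then constraint 1: a - b = 4; constraint 2: c + a = 9, and every other listed constraint is also met.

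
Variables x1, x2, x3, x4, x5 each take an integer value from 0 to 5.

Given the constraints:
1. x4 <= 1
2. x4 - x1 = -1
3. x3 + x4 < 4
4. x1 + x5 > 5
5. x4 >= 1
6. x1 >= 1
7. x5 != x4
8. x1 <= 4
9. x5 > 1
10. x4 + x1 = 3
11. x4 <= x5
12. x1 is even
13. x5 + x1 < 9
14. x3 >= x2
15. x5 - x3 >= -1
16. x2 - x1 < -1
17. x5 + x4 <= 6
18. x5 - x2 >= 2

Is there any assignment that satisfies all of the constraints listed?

Satisfiable

Take x1 = 2, x2 = 0, x3 = 2, x4 = 1, x5 = 4. Then constraint 2: x4 - x1 = -1; constraint 3: x3 + x4 = 3, and every other listed constraint is also met.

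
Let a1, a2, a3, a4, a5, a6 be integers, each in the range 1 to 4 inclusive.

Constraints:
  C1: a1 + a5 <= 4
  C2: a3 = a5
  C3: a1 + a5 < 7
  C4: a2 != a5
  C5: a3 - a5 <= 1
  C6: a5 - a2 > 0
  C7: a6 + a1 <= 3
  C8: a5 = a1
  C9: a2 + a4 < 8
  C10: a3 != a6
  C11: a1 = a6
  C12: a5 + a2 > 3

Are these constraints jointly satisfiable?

From constraints 2, 8, and 11, a3 = a5 = a1 = a6, so a3 = a6. But constraint 10 says a3 ≠ a6. Contradiction.

Unsatisfiable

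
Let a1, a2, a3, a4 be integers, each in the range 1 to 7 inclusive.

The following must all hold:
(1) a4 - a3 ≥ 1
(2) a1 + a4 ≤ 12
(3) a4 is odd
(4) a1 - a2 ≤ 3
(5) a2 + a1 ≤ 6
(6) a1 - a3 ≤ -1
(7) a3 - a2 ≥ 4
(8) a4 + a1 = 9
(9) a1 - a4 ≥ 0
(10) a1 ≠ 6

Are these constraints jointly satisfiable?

Constraints 1, 4, 7, and 9 give a4 − a3 ≥ 1, a3 − a2 ≥ 4, a2 − a1 ≥ -3, a1 − a4 ≥ 0.
Adding all 4 inequalities: the left sides telescope to 0, and the right sides sum to 1 + 4 + (-3) + 0 = 2. So 0 ≥ 2, which is false.

Unsatisfiable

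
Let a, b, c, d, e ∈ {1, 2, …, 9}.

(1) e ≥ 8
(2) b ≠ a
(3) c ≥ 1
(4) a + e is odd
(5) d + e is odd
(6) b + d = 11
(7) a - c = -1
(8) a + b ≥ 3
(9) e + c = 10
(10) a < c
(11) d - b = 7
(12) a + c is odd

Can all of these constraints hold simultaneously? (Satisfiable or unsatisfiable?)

Satisfiable

The assignment a = 1, b = 2, c = 2, d = 9, e = 8 works:
  constraint 6 holds since b + d = 11.
  constraint 7 holds since a - c = -1.
The rest check out directly.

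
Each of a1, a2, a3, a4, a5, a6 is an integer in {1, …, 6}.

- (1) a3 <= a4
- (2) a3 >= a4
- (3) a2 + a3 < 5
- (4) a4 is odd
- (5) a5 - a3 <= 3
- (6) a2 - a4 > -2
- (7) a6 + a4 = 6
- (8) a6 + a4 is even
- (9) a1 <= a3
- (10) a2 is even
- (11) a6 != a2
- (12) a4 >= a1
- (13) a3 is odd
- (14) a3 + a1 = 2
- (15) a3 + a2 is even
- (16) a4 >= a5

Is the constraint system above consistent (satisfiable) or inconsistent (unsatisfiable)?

Constraint 13 makes a3 odd and constraint 10 makes a2 even, so a3 + a2 must be odd. Constraint 15 says a3 + a2 is even — contradiction.

Unsatisfiable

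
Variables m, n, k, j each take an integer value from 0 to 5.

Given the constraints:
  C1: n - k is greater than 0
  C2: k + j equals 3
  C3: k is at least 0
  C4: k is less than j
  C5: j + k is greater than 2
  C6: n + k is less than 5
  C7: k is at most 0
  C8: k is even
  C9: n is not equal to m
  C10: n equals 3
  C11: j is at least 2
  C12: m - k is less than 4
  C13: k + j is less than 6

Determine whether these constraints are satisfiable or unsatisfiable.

Setting (m, n, k, j) = (2, 3, 0, 3) satisfies everything: constraint 1: n - k = 3; constraint 2: k + j = 3; constraint 5: j + k = 3, and the others follow.

Satisfiable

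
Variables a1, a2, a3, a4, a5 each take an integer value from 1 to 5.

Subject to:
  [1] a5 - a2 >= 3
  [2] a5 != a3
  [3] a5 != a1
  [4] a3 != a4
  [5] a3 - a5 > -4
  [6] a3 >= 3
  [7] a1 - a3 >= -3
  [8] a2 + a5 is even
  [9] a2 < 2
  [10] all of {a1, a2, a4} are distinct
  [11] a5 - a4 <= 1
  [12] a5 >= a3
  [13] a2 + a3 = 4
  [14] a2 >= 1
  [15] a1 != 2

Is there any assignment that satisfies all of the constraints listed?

Satisfiable

One satisfying assignment is a1 = 3, a2 = 1, a3 = 3, a4 = 4, a5 = 5.
For the less obvious constraints — constraint 1: a5 - a2 = 4; constraint 5: a3 - a5 = -2; constraint 7: a1 - a3 = 0 — and the others hold by inspection.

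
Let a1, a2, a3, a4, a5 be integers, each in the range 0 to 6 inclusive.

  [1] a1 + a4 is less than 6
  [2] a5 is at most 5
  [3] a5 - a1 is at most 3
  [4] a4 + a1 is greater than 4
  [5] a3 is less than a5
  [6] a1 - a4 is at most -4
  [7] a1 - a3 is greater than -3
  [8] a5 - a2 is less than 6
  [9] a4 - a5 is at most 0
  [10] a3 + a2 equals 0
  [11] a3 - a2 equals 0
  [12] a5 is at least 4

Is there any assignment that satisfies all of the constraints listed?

Constraints 3, 6, and 9 give a1 − a5 ≥ -3, a5 − a4 ≥ 0, a4 − a1 ≥ 4.
Adding all 3 inequalities: the left sides telescope to 0, and the right sides sum to (-3) + 0 + 4 = 1. So 0 ≥ 1, which is false.

Unsatisfiable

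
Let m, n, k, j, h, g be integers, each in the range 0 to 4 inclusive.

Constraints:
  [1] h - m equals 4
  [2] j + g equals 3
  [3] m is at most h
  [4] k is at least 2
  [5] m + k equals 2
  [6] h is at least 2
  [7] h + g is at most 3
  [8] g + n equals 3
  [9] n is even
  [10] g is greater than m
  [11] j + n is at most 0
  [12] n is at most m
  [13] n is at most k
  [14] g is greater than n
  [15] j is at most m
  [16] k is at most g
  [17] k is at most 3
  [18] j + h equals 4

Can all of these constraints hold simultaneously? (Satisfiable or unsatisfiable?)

From constraint 6: h ≥ 2. From constraints 4 and 16: g ≥ k ≥ 2. Hence h + g ≥ 4. But constraint 7 requires h + g ≤ 3, and 3 < 4. Contradiction.

Unsatisfiable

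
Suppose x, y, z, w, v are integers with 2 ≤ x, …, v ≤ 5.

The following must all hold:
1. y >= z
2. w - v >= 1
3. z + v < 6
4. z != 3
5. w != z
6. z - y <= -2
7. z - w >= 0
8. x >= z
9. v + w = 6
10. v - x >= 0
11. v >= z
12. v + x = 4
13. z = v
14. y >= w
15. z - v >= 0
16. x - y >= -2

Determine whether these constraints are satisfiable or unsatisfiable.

Constraints 2, 6, 7, 10, and 16 give y − z ≥ 2, z − w ≥ 0, w − v ≥ 1, v − x ≥ 0, x − y ≥ -2.
Adding all 5 inequalities: the left sides telescope to 0, and the right sides sum to 2 + 0 + 1 + 0 + (-2) = 1. So 0 ≥ 1, which is false.

Unsatisfiable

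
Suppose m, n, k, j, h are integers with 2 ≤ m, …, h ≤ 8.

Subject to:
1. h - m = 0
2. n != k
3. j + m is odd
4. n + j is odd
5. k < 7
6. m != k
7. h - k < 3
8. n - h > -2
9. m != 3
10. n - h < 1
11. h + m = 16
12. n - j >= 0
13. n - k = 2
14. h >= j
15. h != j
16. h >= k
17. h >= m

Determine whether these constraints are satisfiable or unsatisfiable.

Try m = 8, n = 8, k = 6, j = 5, h = 8.
Check constraint 1: h - m = 0; constraint 7: h - k = 2. The remaining constraints are straightforward to verify.

Satisfiable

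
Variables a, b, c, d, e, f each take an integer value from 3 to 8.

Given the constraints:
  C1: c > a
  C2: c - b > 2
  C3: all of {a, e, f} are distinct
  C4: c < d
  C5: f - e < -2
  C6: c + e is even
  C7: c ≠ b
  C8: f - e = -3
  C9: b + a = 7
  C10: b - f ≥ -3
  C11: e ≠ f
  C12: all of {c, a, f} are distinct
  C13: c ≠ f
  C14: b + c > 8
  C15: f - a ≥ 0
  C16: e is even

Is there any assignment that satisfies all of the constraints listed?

One satisfying assignment is a = 4, b = 3, c = 6, d = 8, e = 8, f = 5.
For the less obvious constraints — constraint 2: c - b = 3; constraint 5: f - e = -3 — and the others hold by inspection.

Satisfiable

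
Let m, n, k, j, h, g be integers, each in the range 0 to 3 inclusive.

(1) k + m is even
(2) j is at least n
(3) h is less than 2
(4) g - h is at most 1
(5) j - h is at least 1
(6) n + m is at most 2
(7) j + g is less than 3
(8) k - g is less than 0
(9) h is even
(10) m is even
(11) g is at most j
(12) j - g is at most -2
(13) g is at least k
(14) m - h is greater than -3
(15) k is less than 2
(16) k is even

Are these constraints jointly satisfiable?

Constraints 4, 5, and 12 give g − j ≥ 2, j − h ≥ 1, h − g ≥ -1.
Adding all 3 inequalities: the left sides telescope to 0, and the right sides sum to 2 + 1 + (-1) = 2. So 0 ≥ 2, which is false.

Unsatisfiable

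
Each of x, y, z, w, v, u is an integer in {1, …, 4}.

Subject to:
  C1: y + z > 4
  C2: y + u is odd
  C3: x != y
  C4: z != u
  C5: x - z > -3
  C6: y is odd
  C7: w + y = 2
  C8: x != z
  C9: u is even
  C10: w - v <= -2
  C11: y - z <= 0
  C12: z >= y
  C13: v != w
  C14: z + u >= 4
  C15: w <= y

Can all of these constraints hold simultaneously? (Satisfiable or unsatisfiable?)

Satisfiable

Take x = 3, y = 1, z = 4, w = 1, v = 3, u = 2. Then constraint 1: y + z = 5; constraint 5: x - z = -1, and every other listed constraint is also met.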